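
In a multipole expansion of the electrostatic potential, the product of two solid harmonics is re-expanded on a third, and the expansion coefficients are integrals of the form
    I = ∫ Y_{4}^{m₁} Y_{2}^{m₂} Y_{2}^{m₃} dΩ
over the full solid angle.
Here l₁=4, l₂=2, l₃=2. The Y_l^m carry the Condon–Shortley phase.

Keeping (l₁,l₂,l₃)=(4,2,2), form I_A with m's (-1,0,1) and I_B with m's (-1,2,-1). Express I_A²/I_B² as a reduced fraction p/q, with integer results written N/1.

6/1

Same 4,2,2: normalisation and zero-m 3j drop out of the ratio.
A: Δ: 4! 4! 0! / 9! → 1/630; sum: t=2:+1/24 = 1/24; 3j²(4 2 2; -1 0 1) = Δ·Π!·Σ² = 1/21  (sign -1)
B: Δ: 4! 4! 0! / 9! → 1/630; sum: t=4:+1/144 = 1/144; 3j²(4 2 2; -1 2 -1) = Δ·Π!·Σ² = 1/126  (sign -1)
I_A²/I_B² = (1/21)/(1/126) = 6/1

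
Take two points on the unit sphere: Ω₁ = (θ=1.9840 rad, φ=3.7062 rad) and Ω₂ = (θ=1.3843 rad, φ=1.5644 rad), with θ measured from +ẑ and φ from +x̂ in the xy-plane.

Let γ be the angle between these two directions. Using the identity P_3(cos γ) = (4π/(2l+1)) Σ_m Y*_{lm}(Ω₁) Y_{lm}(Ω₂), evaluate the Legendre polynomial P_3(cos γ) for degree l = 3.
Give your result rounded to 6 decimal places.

0.400224

Addition theorem: P_3(cos γ) = (4π/7) Σ_m Y*_{lm}(Ω₁) Y_{lm}(Ω₂), m = −3…3:
  m=-3: Y*=+0.039330-0.318077i  Y=-0.007596+0.395821i  product +0.125603+0.017984i
  m=-2: Y*=-0.147103-0.311188i  Y=-0.182964-0.002341i  product +0.026186+0.057281i
  m=-1: Y*=+0.048460+0.030694i  Y=-0.001682+0.262980i  product -0.008153+0.012692i
  m=+0: Y*=+0.328736-0.000000i  Y=-0.195686+0.000000i  product -0.064329+0.000000i
  m=+1: Y*=-0.048460+0.030694i  Y=+0.001682+0.262980i  product -0.008153-0.012692i
  m=+2: Y*=-0.147103+0.311188i  Y=-0.182964+0.002341i  product +0.026186-0.057281i
  m=+3: Y*=-0.039330-0.318077i  Y=+0.007596+0.395821i  product +0.125603-0.017984i
Total Σ_m = +0.222942+0.000000i. Multiply by 1.795196: +0.400224+0.000000i. P_3(cos γ) = 0.400224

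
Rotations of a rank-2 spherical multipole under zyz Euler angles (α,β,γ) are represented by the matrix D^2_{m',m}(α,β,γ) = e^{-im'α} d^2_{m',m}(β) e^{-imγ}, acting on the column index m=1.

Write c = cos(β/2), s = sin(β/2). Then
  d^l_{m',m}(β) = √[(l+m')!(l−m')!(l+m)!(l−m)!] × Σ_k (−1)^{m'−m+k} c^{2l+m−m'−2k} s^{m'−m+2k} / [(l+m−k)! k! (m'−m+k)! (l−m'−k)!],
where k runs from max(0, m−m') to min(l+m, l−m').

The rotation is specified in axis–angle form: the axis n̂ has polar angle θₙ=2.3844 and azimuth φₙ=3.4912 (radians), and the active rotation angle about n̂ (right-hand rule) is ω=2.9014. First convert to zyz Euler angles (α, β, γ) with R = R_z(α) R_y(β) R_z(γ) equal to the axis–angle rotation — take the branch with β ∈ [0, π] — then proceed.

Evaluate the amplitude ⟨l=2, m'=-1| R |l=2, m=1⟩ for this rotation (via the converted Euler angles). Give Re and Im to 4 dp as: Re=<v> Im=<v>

Axis–angle → zyz. n̂ = (sinθₙcosφₙ, sinθₙsinφₙ, cosθₙ) = (-0.645332, -0.235278, -0.726767), ω = 2.9014.
R = I cosω + sinω [n̂]ₓ + (1−cosω) n̂n̂ᵀ gives
  R = [-0.150340, +0.472196, +0.868579; +0.126415, -0.862170, +0.490593; +0.980519, +0.183557, +0.069926]
β = atan2(√(R₁₃²+R₂₃²), R₃₃) = 1.500813; α = atan2(R₂₃, R₁₃) mod 2π = 0.514152; γ = atan2(R₃₂, −R₃₁) mod 2π = 2.956530
D^2_{-1,1}(0.5142,1.5008,2.9565) = e^{-i·-1·0.5142}·d^2_{-1,1}(1.5008)·e^{-i·1·2.9565}. Compute d first:
c=cos(1.500813/2)=0.731412, s=sin(1.500813/2)=0.681936; N=√[1·6·6·1]=6.000000
k: max(0,(1)−(-1))=2 … min(2+(1),2−(-1))=3
  k=2: (−1)^0·6.0000/(2)·0.7314^2·0.6819^2 = +0.746333
  k=3: (−1)^1·6.0000/(6)·0.7314^0·0.6819^4 = -0.216260
d^2_{-1,1}(1.5008) = +0.746333 -0.216260 = +0.530073
D = (+0.870710+0.491797i)·(+0.530073)·(-0.982925-0.184008i) = -0.405690-0.341164i

Re=-0.4057 Im=-0.3412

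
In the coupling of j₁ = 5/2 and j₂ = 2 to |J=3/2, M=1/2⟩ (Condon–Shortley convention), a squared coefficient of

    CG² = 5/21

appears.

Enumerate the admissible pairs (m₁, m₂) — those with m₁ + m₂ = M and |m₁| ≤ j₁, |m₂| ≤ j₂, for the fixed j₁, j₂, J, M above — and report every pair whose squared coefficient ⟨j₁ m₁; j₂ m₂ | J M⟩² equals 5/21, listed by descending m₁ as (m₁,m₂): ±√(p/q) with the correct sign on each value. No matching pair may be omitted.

(-1/2,1): +√(5/21)

Admissible pairs with m₁+m₂ = M = 1/2: (-3/2,2), (-1/2,1), (1/2,0), (3/2,-1), (5/2,-2)
  (m₁,m₂)=(5/2,-2): CG² = 8/21, CG = +√(8/21)
  (m₁,m₂)=(3/2,-1): CG² = 2/105, CG = −√(2/105)
  (m₁,m₂)=(1/2,0): CG² = 2/35, CG = −√(2/35)
  (m₁,m₂)=(-1/2,1): CG² = 5/21, CG = +√(5/21)   ← matches the target
  (m₁,m₂)=(-3/2,2): CG² = 32/105, CG = −√(32/105)
Pairs with CG² = 5/21: (-1/2,1): +√(5/21)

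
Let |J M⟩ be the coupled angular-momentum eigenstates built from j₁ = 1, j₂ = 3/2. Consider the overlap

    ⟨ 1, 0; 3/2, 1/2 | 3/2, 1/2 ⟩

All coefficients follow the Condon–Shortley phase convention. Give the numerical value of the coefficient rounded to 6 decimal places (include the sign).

√[4·1!1!2!/5! · 1!1!2!1!2!1!] = √(4/15)
  +(−1)^0/∏(0,1,1,2,0,0)! = 1/2  (running 1/2)
  +(−1)^1/∏(1,0,0,1,1,1)! = -1  (running -1/2)
⟨..|..⟩ = √(4/15)·(-1/2) = -0.258199

-0.258199  (= −√(1/15))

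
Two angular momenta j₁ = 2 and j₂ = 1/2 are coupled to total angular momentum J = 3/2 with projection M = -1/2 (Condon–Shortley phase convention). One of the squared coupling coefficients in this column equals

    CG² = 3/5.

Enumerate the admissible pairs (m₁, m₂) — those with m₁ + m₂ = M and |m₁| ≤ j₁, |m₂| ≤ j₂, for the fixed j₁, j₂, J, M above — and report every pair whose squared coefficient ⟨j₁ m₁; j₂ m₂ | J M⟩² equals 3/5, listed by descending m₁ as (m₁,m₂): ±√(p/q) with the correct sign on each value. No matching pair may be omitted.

Admissible pairs with m₁+m₂ = M = -1/2: (-1,1/2), (0,-1/2)
  (m₁,m₂)=(0,-1/2): CG² = 2/5, CG = +√(2/5)
  (m₁,m₂)=(-1,1/2): CG² = 3/5, CG = −√(3/5)   ← matches the target
Pairs with CG² = 3/5: (-1,1/2): −√(3/5)

(-1,1/2): −√(3/5)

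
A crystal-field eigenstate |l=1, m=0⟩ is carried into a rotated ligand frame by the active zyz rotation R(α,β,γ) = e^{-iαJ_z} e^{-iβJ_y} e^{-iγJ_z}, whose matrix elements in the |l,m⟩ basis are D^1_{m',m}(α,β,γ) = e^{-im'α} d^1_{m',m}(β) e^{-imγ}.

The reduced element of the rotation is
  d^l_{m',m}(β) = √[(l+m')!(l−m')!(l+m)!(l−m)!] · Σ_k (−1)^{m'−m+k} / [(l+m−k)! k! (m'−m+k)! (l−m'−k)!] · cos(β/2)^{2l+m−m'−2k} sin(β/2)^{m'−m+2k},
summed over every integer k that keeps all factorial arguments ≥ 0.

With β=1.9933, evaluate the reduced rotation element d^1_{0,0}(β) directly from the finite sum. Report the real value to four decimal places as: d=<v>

d=-0.4100

d^1_{0,0}(β=1.9933) via the finite sum:
Half-angle: c=0.543118, s=0.839656. N=√(1·1·1·1)=1.000000
k: max(0,(0)−(0))=0 … min(1+(0),1−(0))=1
  k=0: (−1)^0·1.0000/(1)·0.5431^2·0.8397^0 = +0.294977
  k=1: (−1)^1·1.0000/(1)·0.5431^0·0.8397^2 = -0.705023
d^1_{0,0}(1.9933) = +0.294977 -0.705023 = -0.410045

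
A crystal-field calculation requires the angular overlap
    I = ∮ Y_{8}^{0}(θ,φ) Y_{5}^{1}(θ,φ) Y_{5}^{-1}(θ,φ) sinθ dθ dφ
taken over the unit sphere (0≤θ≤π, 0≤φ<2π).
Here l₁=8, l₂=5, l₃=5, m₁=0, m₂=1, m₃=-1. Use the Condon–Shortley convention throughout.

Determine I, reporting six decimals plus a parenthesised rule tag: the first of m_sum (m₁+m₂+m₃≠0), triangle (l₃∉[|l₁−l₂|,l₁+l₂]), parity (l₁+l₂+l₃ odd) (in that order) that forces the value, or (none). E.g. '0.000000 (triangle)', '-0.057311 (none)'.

Checks pass: Σm=0; 18 even; l₃=5∈[3,13].
(2·8+1)(2·5+1)(2·5+1) = 2057
Δ: 8! 8! 2! / 19! → 1/37413090
sum: t=3:−1/1036800 t=4:+1/331776 t=5:−1/1036800 = 1/921600
3j²(8 5 5; 0 0 0) = Δ·Π!·Σ² = 490/46189  (sign -1)
sum: t=4:+1/663552 t=5:−1/518400 t=6:+1/4147200 = -1/5529600
3j²(8 5 5; 0 1 -1) = Δ·Π!·Σ² = 98/230945  (sign -1)
combine: 4πI² = 2057·490/46189·98/230945 = 9604/1037153
take √, sign +1: I = 0.02714562
No selection rule forces the value: the integral is nonzero (none).

0.027146 (none)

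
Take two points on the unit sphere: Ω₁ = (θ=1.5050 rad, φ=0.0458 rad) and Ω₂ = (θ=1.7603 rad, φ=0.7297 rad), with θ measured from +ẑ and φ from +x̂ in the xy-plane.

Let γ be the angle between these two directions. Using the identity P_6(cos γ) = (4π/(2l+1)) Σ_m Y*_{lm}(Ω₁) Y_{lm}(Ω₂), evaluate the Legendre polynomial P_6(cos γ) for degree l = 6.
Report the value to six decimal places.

-0.272825

Expand P_6 via completeness: Σ_{m} conj(Y_{6,m}) at Ω₁ times Y_{6,m} at Ω₂ —
  m=-6: (0.45895 + 0.12939j) × (-0.14218 + 0.40948j) = -0.11824 + 0.16954j  (running Σ = -0.11824 + 0.16954j)
  m=-5: (0.10600 + 0.02471j) × (0.25179 - 0.13982j) = 0.03014 - 0.00860j  (running Σ = -0.08809 + 0.16094j)
  m=-4: (-0.33125 - 0.06137j) × (0.19736 + 0.04471j) = -0.06263 - 0.02692j  (running Σ = -0.15072 + 0.13401j)
  m=-3: (-0.12444 - 0.01721j) × (-0.17582 - 0.24717j) = 0.01763 + 0.03378j  (running Σ = -0.13310 + 0.16780j)
  m=-2: (0.29800 + 0.02737j) × (0.01407 - 0.12576j) = 0.00763 - 0.03709j  (running Σ = -0.12546 + 0.13071j)
  m=-1: (0.13151 + 0.00603j) × (-0.22593 + 0.20207j) = -0.03093 + 0.02521j  (running Σ = -0.15639 + 0.15592j)
  m=0: (-0.28936 + 0.00000j) × (-0.10556 + 0.00000j) = 0.03054 + 0.00000j  (running Σ = -0.12585 + 0.15592j)
  m=1: (-0.13151 + 0.00603j) × (0.22593 + 0.20207j) = -0.03093 - 0.02521j  (running Σ = -0.15678 + 0.13071j)
  m=2: (0.29800 - 0.02737j) × (0.01407 + 0.12576j) = 0.00763 + 0.03709j  (running Σ = -0.14914 + 0.16780j)
  m=3: (0.12444 - 0.01721j) × (0.17582 - 0.24717j) = 0.01763 - 0.03378j  (running Σ = -0.13152 + 0.13401j)
  m=4: (-0.33125 + 0.06137j) × (0.19736 - 0.04471j) = -0.06263 + 0.02692j  (running Σ = -0.19415 + 0.16094j)
  m=5: (-0.10600 + 0.02471j) × (-0.25179 - 0.13982j) = 0.03014 + 0.00860j  (running Σ = -0.16400 + 0.16954j)
  m=6: (0.45895 - 0.12939j) × (-0.14218 - 0.40948j) = -0.11824 - 0.16954j  (running Σ = -0.28224 - 0.00000j)
Accumulated sum -0.28224 - 0.00000j; after 4π/(2l+1) scaling, -0.27282 - 0.00000j ⇒ P_6 = -0.272825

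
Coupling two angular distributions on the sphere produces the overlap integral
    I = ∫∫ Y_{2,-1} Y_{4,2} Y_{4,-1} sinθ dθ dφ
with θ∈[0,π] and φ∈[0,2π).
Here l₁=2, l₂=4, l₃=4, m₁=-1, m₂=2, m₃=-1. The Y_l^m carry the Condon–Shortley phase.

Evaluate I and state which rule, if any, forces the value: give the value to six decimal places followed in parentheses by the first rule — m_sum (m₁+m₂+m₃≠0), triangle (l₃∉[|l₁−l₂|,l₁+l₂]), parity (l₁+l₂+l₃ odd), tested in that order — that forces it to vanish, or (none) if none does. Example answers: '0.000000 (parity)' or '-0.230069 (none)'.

m-sum 0 ✓  L=10 even ✓  2≤4≤6 ✓
Π(2lᵢ+1) = 5×9×9 = 405
triangle coeff Δ(2,4,4) = 1/13860
Σ_t [0,2]: t=0:+1/192 t=1:−1/36 t=2:+1/192 = -5/288
(3j)²=20/693 [(2 4 4; 0 0 0)], sign=-1
Σ_t [1,2]: t=1:−1/240 t=2:+1/96 = 1/160
(3j)²=27/1540 [(2 4 4; -1 2 -1)], sign=-1
⇒ 4πI² = 1215/5929
I = (+1)√(1215/5929/(4π)) = 0.12770047
No selection rule forces the value: the integral is nonzero (none).

0.127700 (none)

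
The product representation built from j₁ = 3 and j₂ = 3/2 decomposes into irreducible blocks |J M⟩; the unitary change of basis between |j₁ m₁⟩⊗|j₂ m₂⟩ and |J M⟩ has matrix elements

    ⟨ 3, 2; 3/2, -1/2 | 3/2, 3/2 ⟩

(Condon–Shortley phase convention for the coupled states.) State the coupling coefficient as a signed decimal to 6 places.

j₁+j₂−J=3  J+j₁−j₂=3  J−j₁+j₂=0  j₁+j₂+J+1=7
(j₁±m₁, j₂±m₂, J±M) = (5,1,1,2,3,0)
P² = 288/7
sum k=1..1:
  [1] −1/12 = -1/12
S = -1/12
C² = P²·S² = 2/7 ; C = -0.534522

−√(2/7) ≈ -0.534522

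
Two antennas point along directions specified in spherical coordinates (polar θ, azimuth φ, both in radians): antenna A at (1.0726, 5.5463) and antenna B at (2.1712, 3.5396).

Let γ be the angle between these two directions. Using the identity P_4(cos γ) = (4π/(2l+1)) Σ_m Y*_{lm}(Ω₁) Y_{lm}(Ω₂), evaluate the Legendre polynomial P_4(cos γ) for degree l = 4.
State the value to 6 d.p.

Expand P_4 via completeness: Σ_{m} conj(Y_{4,m}) at Ω₁ times Y_{4,m} at Ω₂ —
  m=-4: (-0.258569-0.050815i) × (-0.004355-0.205064i) = -0.009294+0.053245i  (running Σ = -0.009294+0.053245i)
  m=-3: (-0.242077-0.325230i) × (+0.146153-0.369375i) = -0.155512+0.041884i  (running Σ = -0.164807+0.095128i)
  m=-2: (+0.014962-0.153727i) × (+0.196663-0.200883i) = -0.027939-0.033238i  (running Σ = -0.192745+0.061890i)
  m=-1: (-0.206134+0.187045i) × (-0.155649+0.065442i) = +0.019844-0.042603i  (running Σ = -0.172901+0.019287i)
  m=0: (-0.214240-0.000000i) × (-0.318402+0.000000i) = +0.068214+0.000000i  (running Σ = -0.104687+0.019287i)
  m=1: (+0.206134+0.187045i) × (+0.155649+0.065442i) = +0.019844+0.042603i  (running Σ = -0.084843+0.061890i)
  m=2: (+0.014962+0.153727i) × (+0.196663+0.200883i) = -0.027939+0.033238i  (running Σ = -0.112782+0.095128i)
  m=3: (+0.242077-0.325230i) × (-0.146153-0.369375i) = -0.155512-0.041884i  (running Σ = -0.268294+0.053245i)
  m=4: (-0.258569+0.050815i) × (-0.004355+0.205064i) = -0.009294-0.053245i  (running Σ = -0.277589-0.000000i)
Σ over m = -0.277589-0.000000i; ×(4π/9) → -0.387587-0.000000i. Real part: -0.387587

-0.387587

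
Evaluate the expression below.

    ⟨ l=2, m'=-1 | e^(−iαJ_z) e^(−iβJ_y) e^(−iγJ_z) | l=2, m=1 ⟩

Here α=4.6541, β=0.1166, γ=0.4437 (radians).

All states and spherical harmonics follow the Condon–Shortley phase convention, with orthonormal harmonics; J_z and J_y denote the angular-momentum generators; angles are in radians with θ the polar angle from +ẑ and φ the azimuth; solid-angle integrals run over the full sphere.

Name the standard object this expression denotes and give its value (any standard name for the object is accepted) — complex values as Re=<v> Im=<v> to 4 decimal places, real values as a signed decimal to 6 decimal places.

Wigner D-matrix element, Re=-0.0049 Im=-0.0089

This is a Wigner D-matrix element — the rotation-matrix element ⟨l m'| R(α,β,γ) |l m⟩ in the angular-momentum basis.
First d^2_{-1,1}(β=0.1166), then the phase factors e^{-i(-1)α} and e^{-i(1)γ}:
c=cos(0.116600/2)=0.998301, s=sin(0.116600/2)=0.058267; N=√[1·6·6·1]=6.000000
The bounds max(0,m−m')=2 and min(l+m,l−m')=3 give 2 terms
  k=2: (−1)^0·6.0000/(2)·0.9983^2·0.0583^2 = +0.010151
  k=3: (−1)^1·6.0000/(6)·0.9983^0·0.0583^4 = -0.000012
d^2_{-1,1}(0.1166) = +0.010151 -0.000012 = +0.010139
Phases: e^{-i·(-1)·4.6541}=-0.058256-0.998302i, e^{-i·(1)·0.4437}=+0.903169-0.429284i ⇒ D=-0.004879-0.008888i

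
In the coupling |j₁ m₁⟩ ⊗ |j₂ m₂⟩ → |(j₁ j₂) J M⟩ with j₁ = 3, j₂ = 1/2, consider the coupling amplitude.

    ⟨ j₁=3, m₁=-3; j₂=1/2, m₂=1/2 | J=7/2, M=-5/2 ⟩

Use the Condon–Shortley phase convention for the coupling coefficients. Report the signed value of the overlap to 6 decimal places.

√[8·0!6!1!/8! · 0!6!1!0!1!6!] = √(518400/7)
  +(−1)^0/∏(0,0,6,1,0,0)! = 1/720  (running 1/720)
⟨..|..⟩ = √(518400/7)·(1/720) = +0.377964

+√(1/7) ≈ +0.377964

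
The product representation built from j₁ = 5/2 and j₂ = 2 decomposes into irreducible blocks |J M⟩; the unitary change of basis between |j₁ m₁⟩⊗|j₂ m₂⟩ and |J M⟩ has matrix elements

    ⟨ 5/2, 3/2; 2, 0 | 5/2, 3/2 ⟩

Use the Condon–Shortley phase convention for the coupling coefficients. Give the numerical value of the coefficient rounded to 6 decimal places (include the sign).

−√(1/70) ≈ -0.119523

√[6·2!3!2!/8! · 4!1!2!2!4!1!] = √(288/35)
  +(−1)^0/∏(0,2,1,2,2,0)! = 1/8  (running 1/8)
  +(−1)^1/∏(1,1,0,1,3,1)! = -1/6  (running -1/24)
⟨..|..⟩ = √(288/35)·(-1/24) = -0.119523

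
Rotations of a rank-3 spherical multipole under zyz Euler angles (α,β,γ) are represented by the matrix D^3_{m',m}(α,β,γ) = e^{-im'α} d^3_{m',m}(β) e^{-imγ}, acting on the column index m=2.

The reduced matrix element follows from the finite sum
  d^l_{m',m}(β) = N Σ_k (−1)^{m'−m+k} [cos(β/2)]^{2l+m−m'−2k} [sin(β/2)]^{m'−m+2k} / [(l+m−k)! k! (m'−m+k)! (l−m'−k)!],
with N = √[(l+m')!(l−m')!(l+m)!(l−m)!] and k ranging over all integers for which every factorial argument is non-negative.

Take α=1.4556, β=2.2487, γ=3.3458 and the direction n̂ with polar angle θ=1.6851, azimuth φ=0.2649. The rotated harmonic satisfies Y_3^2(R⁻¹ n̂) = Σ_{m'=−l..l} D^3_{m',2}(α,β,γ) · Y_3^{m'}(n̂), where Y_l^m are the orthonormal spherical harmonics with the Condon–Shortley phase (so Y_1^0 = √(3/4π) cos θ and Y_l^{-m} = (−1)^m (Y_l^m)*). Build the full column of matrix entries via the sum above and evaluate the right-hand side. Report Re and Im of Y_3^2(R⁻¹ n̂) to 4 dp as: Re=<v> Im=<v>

Re=-0.2412 Im=0.2093

Need the full column D^3_{m',2} for m'=−3..3 at α=1.4556, β=2.2487, γ=3.3458.
cos(β/2)=0.431763, sin(β/2)=0.901987
d^3_{-3,2}: single k=5 term ⇒ +0.631426;  D = -0.432251-0.460281i
d^3_{-2,2}: k∈[4..5] ⇒ +0.616967 -0.538520 = +0.078447;  D = -0.062978+0.046773i
d^3_{-1,2}: k∈[3..4] ⇒ +0.373566 -0.815168 = -0.441602;  D = -0.220806-0.382436i
d^3_{0,2}: k∈[2..3] ⇒ +0.154861 -0.675854 = -0.520992;  D = -0.478142+0.206915i
d^3_{1,2}: k∈[1..2] ⇒ +0.042798 -0.373566 = -0.330767;  D = +0.095603+0.316650i
d^3_{2,2}: k∈[0..1] ⇒ +0.006478 -0.141368 = -0.134890;  D = +0.132758-0.023887i
d^3_{3,2}: single k=0 term ⇒ -0.033151;  D = -0.002081-0.033086i
Y_3^{m'}(θ=1.6851,φ=0.2649) and Σ D·Y over m':
  (-0.4323-0.4603i)·(+0.2866-0.2920i)  (-0.0630+0.0468i)·(-0.0993+0.0581i)  (-0.2208-0.3824i)·(-0.2897+0.0786i)  (-0.4781+0.2069i)·(+0.1249+0.0000i)  (+0.0956+0.3166i)·(+0.2897+0.0786i)  (+0.1328-0.0239i)·(-0.0993-0.0581i)  (-0.0021-0.0331i)·(-0.2866-0.2920i)
Y_3^2(R⁻¹ n̂) = -0.241248+0.209276i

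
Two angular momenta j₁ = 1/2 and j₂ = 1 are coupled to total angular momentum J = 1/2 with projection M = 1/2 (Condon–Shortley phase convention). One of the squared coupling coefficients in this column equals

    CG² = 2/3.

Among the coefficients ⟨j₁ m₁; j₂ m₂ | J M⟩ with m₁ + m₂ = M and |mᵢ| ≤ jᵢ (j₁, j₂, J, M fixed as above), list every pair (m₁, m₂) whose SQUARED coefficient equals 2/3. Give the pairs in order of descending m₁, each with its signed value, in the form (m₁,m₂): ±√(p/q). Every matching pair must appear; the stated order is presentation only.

(-1/2,1): −√(2/3)

Admissible pairs with m₁+m₂ = M = 1/2: (-1/2,1), (1/2,0)
  (m₁,m₂)=(1/2,0): CG² = 1/3, CG = +√(1/3)
  (m₁,m₂)=(-1/2,1): CG² = 2/3, CG = −√(2/3)   ← matches the target
Pairs with CG² = 2/3: (-1/2,1): −√(2/3)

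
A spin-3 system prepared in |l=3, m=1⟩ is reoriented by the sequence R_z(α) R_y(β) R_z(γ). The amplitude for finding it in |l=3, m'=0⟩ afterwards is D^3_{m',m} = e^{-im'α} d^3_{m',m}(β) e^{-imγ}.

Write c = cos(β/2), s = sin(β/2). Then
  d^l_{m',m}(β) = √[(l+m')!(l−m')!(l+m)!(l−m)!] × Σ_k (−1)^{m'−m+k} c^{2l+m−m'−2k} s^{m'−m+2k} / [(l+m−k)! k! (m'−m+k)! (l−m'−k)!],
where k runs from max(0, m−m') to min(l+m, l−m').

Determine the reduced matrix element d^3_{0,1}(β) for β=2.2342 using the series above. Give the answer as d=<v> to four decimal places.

d^3_{0,1}(β=2.2342) via the finite sum:
c=cos(2.234200/2)=0.438291, s=sin(2.234200/2)=0.898833; N=√[6·6·24·2]=41.569219
k∈{1,2,3} keeps every argument non-negative
  k=1: (−1)^0·41.5692/(12)·0.4383^5·0.8988^1 = +0.050360
  k=2: (−1)^1·41.5692/(4)·0.4383^3·0.8988^3 = -0.635384
  k=3: (−1)^2·41.5692/(12)·0.4383^1·0.8988^5 = +0.890735
d^3_{0,1}(2.2342) = +0.050360 -0.635384 +0.890735 = +0.305710

d=0.3057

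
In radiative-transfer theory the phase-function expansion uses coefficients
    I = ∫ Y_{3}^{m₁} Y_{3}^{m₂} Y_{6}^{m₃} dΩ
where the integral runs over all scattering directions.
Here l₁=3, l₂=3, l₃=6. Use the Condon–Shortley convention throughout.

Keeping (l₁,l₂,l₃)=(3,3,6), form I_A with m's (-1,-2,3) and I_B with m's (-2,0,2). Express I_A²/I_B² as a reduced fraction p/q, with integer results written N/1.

Same 3,3,6: normalisation and zero-m 3j drop out of the ratio.
A: Δ: 0! 6! 6! / 13! → 1/12012; sum: t=0:+1/5760 = 1/5760; 3j²(3 3 6; -1 -2 3) = Δ·Π!·Σ² = 9/286  (sign -1)
B: Δ: 0! 6! 6! / 13! → 1/12012; sum: t=0:+1/4320 = 1/4320; 3j²(3 3 6; -2 0 2) = Δ·Π!·Σ² = 8/429  (sign +1)
I_A²/I_B² = (9/286)/(8/429) = 27/16

27/16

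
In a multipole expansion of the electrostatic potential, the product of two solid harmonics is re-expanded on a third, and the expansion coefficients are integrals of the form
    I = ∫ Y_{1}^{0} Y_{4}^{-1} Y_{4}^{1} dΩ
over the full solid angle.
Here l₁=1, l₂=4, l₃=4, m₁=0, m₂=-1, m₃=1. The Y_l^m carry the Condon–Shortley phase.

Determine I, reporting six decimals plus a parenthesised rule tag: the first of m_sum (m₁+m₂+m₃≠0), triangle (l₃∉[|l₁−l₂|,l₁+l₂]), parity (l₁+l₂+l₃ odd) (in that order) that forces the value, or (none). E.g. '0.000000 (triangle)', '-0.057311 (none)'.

Σlᵢ=9 odd — θ-integrand is odd under cosθ→−cosθ; I=0

0.000000 (parity)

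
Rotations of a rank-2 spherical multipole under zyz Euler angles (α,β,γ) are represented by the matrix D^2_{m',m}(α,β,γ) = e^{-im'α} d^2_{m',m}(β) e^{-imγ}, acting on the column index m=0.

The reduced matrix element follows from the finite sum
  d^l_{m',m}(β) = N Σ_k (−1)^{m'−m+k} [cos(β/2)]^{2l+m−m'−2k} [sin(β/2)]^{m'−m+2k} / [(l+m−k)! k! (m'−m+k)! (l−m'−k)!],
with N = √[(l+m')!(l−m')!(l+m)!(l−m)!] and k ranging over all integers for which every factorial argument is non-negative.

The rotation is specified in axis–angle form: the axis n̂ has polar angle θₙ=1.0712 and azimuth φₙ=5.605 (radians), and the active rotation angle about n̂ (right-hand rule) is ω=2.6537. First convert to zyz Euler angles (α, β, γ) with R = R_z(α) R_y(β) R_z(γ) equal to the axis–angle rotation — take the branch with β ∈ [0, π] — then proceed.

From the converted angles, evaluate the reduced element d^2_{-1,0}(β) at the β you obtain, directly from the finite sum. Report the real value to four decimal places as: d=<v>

d=-0.4931

Axis–angle → zyz. n̂ = (sinθₙcosφₙ, sinθₙsinφₙ, cosθₙ) = (+0.683535, -0.550700, +0.479071), ω = 2.6537.
R = I cosω + sinω [n̂]ₓ + (1−cosω) n̂n̂ᵀ gives
  R = [-0.003396, -0.933498, +0.358568; -0.484353, -0.312167, -0.817284; +0.874866, -0.176449, -0.451083]
β = atan2(√(R₁₃²+R₂₃²), R₃₃) = 2.038774; α = atan2(R₂₃, R₁₃) mod 2π = 5.125832; γ = atan2(R₃₂, −R₃₁) mod 2π = 3.340610
d^2_{-1,0}(β=2.0388) via the finite sum:
With c≡cos(β/2)=0.523888 and s≡sin(β/2)=0.851787, N=[1·6·2·2]^{1/2}=4.898979
k∈{1,2} keeps every argument non-negative
  k=1: (−1)^0·4.8990/(2)·0.5239^3·0.8518^1 = +0.300001
  k=2: (−1)^1·4.8990/(2)·0.5239^1·0.8518^3 = -0.793062
d^2_{-1,0}(2.0388) = +0.300001 -0.793062 = -0.493062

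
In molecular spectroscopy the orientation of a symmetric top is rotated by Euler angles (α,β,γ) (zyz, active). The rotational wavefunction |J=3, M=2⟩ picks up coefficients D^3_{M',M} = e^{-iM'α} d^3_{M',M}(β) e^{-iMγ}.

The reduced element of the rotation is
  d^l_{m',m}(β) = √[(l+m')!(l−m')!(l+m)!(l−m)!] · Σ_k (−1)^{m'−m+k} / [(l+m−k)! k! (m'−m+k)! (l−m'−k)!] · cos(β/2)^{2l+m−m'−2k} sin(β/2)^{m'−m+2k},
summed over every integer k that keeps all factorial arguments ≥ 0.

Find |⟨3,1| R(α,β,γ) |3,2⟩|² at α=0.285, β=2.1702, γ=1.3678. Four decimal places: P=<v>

P=0.1467

Split into d^3_{1,2}(β=2.1702) × two z-phases.
With c≡cos(β/2)=0.466824 and s≡sin(β/2)=0.884350, N=[24·2·120·1]^{1/2}=75.894664
k: max(0,(2)−(1))=1 … min(3+(2),3−(1))=2
  k=1: (−1)^0·75.8947/(24)·0.4668^5·0.8844^1 = +0.062000
  k=2: (−1)^1·75.8947/(12)·0.4668^3·0.8844^3 = -0.445003
d^3_{1,2}(2.1702) = +0.062000 -0.445003 = -0.383003
|D^3_{1,2}|² = |d^3_{1,2}(β)|² = (-0.383003)² = 0.146691 (the z-rotation phases have unit modulus)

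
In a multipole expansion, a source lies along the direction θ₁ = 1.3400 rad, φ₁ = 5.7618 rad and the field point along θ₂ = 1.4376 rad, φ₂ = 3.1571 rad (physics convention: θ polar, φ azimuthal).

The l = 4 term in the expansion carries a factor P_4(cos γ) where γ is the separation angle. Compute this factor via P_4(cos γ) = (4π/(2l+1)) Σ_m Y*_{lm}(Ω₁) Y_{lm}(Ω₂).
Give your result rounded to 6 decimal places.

Summing Y*_{l m}(θ₁,φ₁)·Y_{l m}(θ₂,φ₂) over m ∈ [−4, 4]; prefactor 4π/(2·4+1) = 1.396263:
  [-4]  conj(Y_{4,-4})(Ω₁) = -0.195660-0.345931i ; Y_{4,-4}(Ω₂) = +0.426239-0.026473i ; Δ = -0.092556-0.142270i
  [-3]  conj(Y_{4,-3})(Ω₁) = +0.001754-0.264140i ; Y_{4,-3}(Ω₂) = -0.161672+0.007527i ; Δ = +0.001705+0.042717i
  [-2]  conj(Y_{4,-2})(Ω₁) = -0.101217+0.173535i ; Y_{4,-2}(Ω₂) = -0.287914+0.008932i ; Δ = +0.027592-0.050867i
  [-1]  conj(Y_{4,-1})(Ω₁) = -0.240596+0.138199i ; Y_{4,-1}(Ω₂) = +0.179103-0.002778i ; Δ = -0.042708+0.025420i
  [+0]  conj(Y_{4,0})(Ω₁) = +0.161429-0.000000i ; Y_{4,0}(Ω₂) = +0.262537+0.000000i ; Δ = +0.042381+0.000000i
  [+1]  conj(Y_{4,1})(Ω₁) = +0.240596+0.138199i ; Y_{4,1}(Ω₂) = -0.179103-0.002778i ; Δ = -0.042708-0.025420i
  [+2]  conj(Y_{4,2})(Ω₁) = -0.101217-0.173535i ; Y_{4,2}(Ω₂) = -0.287914-0.008932i ; Δ = +0.027592+0.050867i
  [+3]  conj(Y_{4,3})(Ω₁) = -0.001754-0.264140i ; Y_{4,3}(Ω₂) = +0.161672+0.007527i ; Δ = +0.001705-0.042717i
  [+4]  conj(Y_{4,4})(Ω₁) = -0.195660+0.345931i ; Y_{4,4}(Ω₂) = +0.426239+0.026473i ; Δ = -0.092556+0.142270i
Accumulated sum -0.169554+0.000000i; after 4π/(2l+1) scaling, -0.236742+0.000000i ⇒ P_4 = -0.236742

-0.236742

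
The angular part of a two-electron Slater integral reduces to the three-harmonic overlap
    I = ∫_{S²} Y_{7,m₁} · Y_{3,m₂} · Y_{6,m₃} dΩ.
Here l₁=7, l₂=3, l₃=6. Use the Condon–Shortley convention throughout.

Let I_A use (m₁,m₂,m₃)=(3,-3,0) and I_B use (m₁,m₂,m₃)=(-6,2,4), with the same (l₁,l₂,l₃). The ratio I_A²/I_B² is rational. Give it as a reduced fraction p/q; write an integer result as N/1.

Same 7,3,6: normalisation and zero-m 3j drop out of the ratio.
A: Δ: 4! 10! 2! / 17! → 1/2042040; sum: t=0:+1/829440 = 1/829440; 3j²(7 3 6; 3 -3 0) = Δ·Π!·Σ² = 225/9724  (sign +1)
B: Δ: 4! 10! 2! / 17! → 1/2042040; sum: t=3:−1/43545600 t=4:+1/8709120 = 1/10886400; 3j²(7 3 6; -6 2 4) = Δ·Π!·Σ² = 8/357  (sign +1)
I_A²/I_B² = (225/9724)/(8/357) = 4725/4576

4725/4576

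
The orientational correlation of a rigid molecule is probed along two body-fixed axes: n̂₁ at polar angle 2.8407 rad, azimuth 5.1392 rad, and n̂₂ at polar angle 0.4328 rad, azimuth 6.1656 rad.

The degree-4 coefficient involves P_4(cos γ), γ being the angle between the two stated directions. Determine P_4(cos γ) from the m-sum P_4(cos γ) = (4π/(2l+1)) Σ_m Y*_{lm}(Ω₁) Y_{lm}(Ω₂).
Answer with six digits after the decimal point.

Addition theorem: P_4(cos γ) = (4π/9) Σ_m Y*_{lm}(Ω₁) Y_{lm}(Ω₂), m = −4…4:
  m=-4: Y*=(-0.000464, 0.003383)  Y=(0.012207, 0.006206)  product (-0.000027, 0.000038)
  m=-3: Y*=(0.029817, -0.008910)  Y=(0.078670, 0.028963)  product (0.002604, 0.000163)
  m=-2: Y*=(-0.104001, -0.119256)  Y=(0.272889, 0.065385)  product (-0.020583, -0.039344)
  m=-1: Y*=(-0.187656, 0.412642)  Y=(0.495256, 0.058505)  product (-0.117079, 0.193384)
  m=+0: Y*=(0.503175, -0.000000)  Y=(0.216511, 0.000000)  product (0.108943, 0.000000)
  m=+1: Y*=(0.187656, 0.412642)  Y=(-0.495256, 0.058505)  product (-0.117079, -0.193384)
  m=+2: Y*=(-0.104001, 0.119256)  Y=(0.272889, -0.065385)  product (-0.020583, 0.039344)
  m=+3: Y*=(-0.029817, -0.008910)  Y=(-0.078670, 0.028963)  product (0.002604, -0.000163)
  m=+4: Y*=(-0.000464, -0.003383)  Y=(0.012207, -0.006206)  product (-0.000027, -0.000038)
Σ over m = (-0.161227, 0.000000); ×(4π/9) → (-0.225115, 0.000000). Real part: -0.225115

-0.225115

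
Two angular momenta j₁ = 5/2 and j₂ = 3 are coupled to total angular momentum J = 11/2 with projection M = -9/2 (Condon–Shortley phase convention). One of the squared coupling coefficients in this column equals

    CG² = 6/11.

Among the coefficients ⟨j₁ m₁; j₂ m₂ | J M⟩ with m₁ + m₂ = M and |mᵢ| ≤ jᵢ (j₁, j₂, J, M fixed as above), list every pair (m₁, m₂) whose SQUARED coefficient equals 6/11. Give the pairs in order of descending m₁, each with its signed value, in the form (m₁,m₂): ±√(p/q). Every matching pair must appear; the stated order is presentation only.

Admissible pairs with m₁+m₂ = M = -9/2: (-5/2,-2), (-3/2,-3)
  (m₁,m₂)=(-3/2,-3): CG² = 5/11, CG = +√(5/11)
  (m₁,m₂)=(-5/2,-2): CG² = 6/11, CG = +√(6/11)   ← matches the target
Pairs with CG² = 6/11: (-5/2,-2): +√(6/11)

(-5/2,-2): +√(6/11)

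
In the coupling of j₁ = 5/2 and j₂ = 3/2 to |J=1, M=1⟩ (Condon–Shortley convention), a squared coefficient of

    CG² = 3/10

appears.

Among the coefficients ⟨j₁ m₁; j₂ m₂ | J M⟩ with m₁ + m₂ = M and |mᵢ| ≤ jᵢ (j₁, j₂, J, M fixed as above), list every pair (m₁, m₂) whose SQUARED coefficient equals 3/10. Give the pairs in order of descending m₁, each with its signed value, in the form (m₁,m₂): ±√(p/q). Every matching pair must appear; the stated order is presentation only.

(3/2,-1/2): −√(3/10)

Admissible pairs with m₁+m₂ = M = 1: (-1/2,3/2), (1/2,1/2), (3/2,-1/2), (5/2,-3/2)
  (m₁,m₂)=(5/2,-3/2): CG² = 1/2, CG = +√(1/2)
  (m₁,m₂)=(3/2,-1/2): CG² = 3/10, CG = −√(3/10)   ← matches the target
  (m₁,m₂)=(1/2,1/2): CG² = 3/20, CG = +√(3/20)
  (m₁,m₂)=(-1/2,3/2): CG² = 1/20, CG = −√(1/20)
Pairs with CG² = 3/10: (3/2,-1/2): −√(3/10)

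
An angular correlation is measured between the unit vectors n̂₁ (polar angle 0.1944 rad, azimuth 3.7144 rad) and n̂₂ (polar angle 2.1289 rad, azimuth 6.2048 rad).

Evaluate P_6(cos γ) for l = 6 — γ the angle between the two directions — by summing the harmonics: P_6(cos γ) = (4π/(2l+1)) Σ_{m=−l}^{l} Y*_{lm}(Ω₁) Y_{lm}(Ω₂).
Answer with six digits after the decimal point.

Addition theorem: P_6(cos γ) = (4π/13) Σ_m Y*_{lm}(Ω₁) Y_{lm}(Ω₂), m = −6…6:
  [-6]  conj(Y_{6,-6})(Ω₁) = (-0.000024, -0.000007) ; Y_{6,-6}(Ω₂) = (0.160430, 0.081556) ; Δ = (-0.000003, -0.000003)
  [-5]  conj(Y_{6,-5})(Ω₁) = (0.000425, -0.000121) ; Y_{6,-5}(Ω₂) = (-0.359704, -0.148669) ; Δ = (-0.000171, -0.000020)
  [-4]  conj(Y_{6,-4})(Ω₁) = (-0.003143, 0.003581) ; Y_{6,-4}(Ω₂) = (0.366367, 0.118790) ; Δ = (-0.001577, 0.000938)
  [-3]  conj(Y_{6,-3})(Ω₁) = (0.005143, -0.034587) ; Y_{6,-3}(Ω₂) = (-0.017402, -0.004169) ; Δ = (-0.000234, 0.000580)
  [-2]  conj(Y_{6,-2})(Ω₁) = (0.071465, 0.157829) ; Y_{6,-2}(Ω₂) = (-0.336241, -0.053149) ; Δ = (-0.015641, -0.056867)
  [-1]  conj(Y_{6,-1})(Ω₁) = (-0.439831, -0.283663) ; Y_{6,-1}(Ω₂) = (0.150924, 0.011855) ; Δ = (-0.063018, -0.048025)
  [+0]  conj(Y_{6,0})(Ω₁) = (0.651268, -0.000000) ; Y_{6,0}(Ω₂) = (0.303044, 0.000000) ; Δ = (0.197363, 0.000000)
  [+1]  conj(Y_{6,1})(Ω₁) = (0.439831, -0.283663) ; Y_{6,1}(Ω₂) = (-0.150924, 0.011855) ; Δ = (-0.063018, 0.048025)
  [+2]  conj(Y_{6,2})(Ω₁) = (0.071465, -0.157829) ; Y_{6,2}(Ω₂) = (-0.336241, 0.053149) ; Δ = (-0.015641, 0.056867)
  [+3]  conj(Y_{6,3})(Ω₁) = (-0.005143, -0.034587) ; Y_{6,3}(Ω₂) = (0.017402, -0.004169) ; Δ = (-0.000234, -0.000580)
  [+4]  conj(Y_{6,4})(Ω₁) = (-0.003143, -0.003581) ; Y_{6,4}(Ω₂) = (0.366367, -0.118790) ; Δ = (-0.001577, -0.000938)
  [+5]  conj(Y_{6,5})(Ω₁) = (-0.000425, -0.000121) ; Y_{6,5}(Ω₂) = (0.359704, -0.148669) ; Δ = (-0.000171, 0.000020)
  [+6]  conj(Y_{6,6})(Ω₁) = (-0.000024, 0.000007) ; Y_{6,6}(Ω₂) = (0.160430, -0.081556) ; Δ = (-0.000003, 0.000003)
Accumulated sum (0.036075, -0.000000); after 4π/(2l+1) scaling, (0.034871, -0.000000) ⇒ P_6 = 0.034871

0.034871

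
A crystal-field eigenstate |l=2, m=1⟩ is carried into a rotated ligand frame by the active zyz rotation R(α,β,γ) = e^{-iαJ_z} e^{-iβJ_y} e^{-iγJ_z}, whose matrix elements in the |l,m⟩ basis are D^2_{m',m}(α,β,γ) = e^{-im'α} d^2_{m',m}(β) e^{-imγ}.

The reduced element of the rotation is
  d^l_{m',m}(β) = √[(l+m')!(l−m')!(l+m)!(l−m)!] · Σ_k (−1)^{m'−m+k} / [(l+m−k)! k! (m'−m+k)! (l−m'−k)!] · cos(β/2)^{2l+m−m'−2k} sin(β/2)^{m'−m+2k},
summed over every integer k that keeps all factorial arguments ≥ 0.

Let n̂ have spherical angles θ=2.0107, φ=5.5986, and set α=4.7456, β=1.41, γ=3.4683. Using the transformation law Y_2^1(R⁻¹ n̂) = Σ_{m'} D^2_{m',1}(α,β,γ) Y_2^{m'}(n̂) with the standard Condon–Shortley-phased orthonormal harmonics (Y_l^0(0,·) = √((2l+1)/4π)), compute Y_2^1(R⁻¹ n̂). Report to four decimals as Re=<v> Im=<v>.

Re=0.2836 Im=0.1926

Need the full column D^2_{m',1} for m'=−2..2 at α=4.7456, β=1.4100, γ=3.4683.
cos(β/2)=0.761612, sin(β/2)=0.648034
d^2_{-2,1}: single k=3 term ⇒ +0.414531;  D = +0.400568-0.106682i
d^2_{-1,1}: k∈[2..3] ⇒ +0.730775 -0.176356 = +0.554419;  D = +0.160394+0.530711i
d^2_{0,1}: k∈[1..2] ⇒ +0.701252 -0.507694 = +0.193557;  D = -0.183319+0.062118i
d^2_{1,1}: k∈[0..1] ⇒ +0.336461 -0.730775 = -0.394314;  D = +0.138877+0.369049i
d^2_{2,1}: single k=0 term ⇒ -0.572570;  D = -0.528891+0.219340i
Y_2^{m'}(θ=2.0107,φ=5.5986) and Σ D·Y over m':
  (+0.4006-0.1067i)·(+0.0633+0.3098i)  (+0.1604+0.5307i)·(-0.2306-0.1882i)  (-0.1833+0.0621i)·(-0.1438+0.0000i)  (+0.1389+0.3690i)·(+0.2306-0.1882i)  (-0.5289+0.2193i)·(+0.0633-0.3098i)
Y_2^1(R⁻¹ n̂) = +0.283644+0.192553i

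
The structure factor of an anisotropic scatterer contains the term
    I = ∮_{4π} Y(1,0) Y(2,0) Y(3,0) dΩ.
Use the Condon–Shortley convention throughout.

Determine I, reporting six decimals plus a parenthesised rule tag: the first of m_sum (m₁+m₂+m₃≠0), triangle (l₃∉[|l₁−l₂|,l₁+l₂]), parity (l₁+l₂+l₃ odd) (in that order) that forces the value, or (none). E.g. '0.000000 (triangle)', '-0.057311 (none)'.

0.247767 (none)

Rules hold: Σm=0, L=6 even, 1≤3≤3.
N = 3·5·7 = 105
Δ = 0!·2!·4!/7! = 1/105
Racah Σ t=0..0: t=0:+1/4 = 1/4
⇒ 3j(1 2 3; 0 0 0)² = 3/35, sgn -1
(m-triple is (0,0,0) — same symbol as above.)
4πI² = N·(3j₀)²·(3jₘ)² = 27/35
I = +1·√(0.771429/4π) = 0.24776670
No selection rule forces the value: the integral is nonzero (none).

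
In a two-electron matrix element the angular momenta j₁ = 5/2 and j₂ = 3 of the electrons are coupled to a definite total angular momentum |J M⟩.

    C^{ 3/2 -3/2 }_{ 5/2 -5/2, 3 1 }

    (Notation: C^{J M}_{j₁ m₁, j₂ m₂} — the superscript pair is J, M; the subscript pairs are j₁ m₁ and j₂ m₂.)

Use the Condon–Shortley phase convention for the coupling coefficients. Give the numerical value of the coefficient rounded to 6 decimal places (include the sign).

+0.267261  (= +√(1/14))

triangle: 4!*1!*2!/8! = 48/40320
(j±m)!: 0!*5!*4!*2!*0!*3! = 34560
prefactor² = (2J+1)*Δ*N² = 1152/7
  k=4: +1/(4!*0!*1!*0!*0!*2!) = 1/48
Σ = 1/48  ⇒  CG² = 1152/7*(1/48)² = 1/14
CG = +√(1/14) = +0.267261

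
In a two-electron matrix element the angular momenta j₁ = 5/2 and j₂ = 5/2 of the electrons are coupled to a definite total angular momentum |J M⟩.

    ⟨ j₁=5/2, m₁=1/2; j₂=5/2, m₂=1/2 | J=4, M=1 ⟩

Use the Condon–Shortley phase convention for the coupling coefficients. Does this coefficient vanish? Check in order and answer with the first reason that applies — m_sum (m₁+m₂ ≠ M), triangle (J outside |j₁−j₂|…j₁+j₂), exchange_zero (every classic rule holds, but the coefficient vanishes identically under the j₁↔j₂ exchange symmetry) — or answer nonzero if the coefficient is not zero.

exchange_zero

m-sum: m₁+m₂ = 1/2+1/2 = 1, M = 1  ✓
triangle: |j₁−j₂| = 0 ≤ J = 4 ≤ j₁+j₂ = 5  ✓
exchange: j₁=j₂ and m₁=m₂, and (−1)^(j₁+j₂−J) = (−1)^1 = −1 forces ⟨j₁m₁;j₂m₂|JM⟩ = −⟨j₂m₂;j₁m₁|JM⟩ = −⟨j₁m₁;j₂m₂|JM⟩ ⇒ the coefficient vanishes identically
Racah sum check: Σ_k collapses to 0 ⇒ CG = 0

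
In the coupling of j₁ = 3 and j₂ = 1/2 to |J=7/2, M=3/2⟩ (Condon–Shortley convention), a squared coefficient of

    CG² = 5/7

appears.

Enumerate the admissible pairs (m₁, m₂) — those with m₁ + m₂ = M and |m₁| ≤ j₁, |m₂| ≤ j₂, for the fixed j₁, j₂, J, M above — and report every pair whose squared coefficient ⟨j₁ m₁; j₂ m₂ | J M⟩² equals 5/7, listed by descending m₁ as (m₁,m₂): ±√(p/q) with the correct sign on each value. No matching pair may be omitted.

Admissible pairs with m₁+m₂ = M = 3/2: (1,1/2), (2,-1/2)
  (m₁,m₂)=(2,-1/2): CG² = 2/7, CG = +√(2/7)
  (m₁,m₂)=(1,1/2): CG² = 5/7, CG = +√(5/7)   ← matches the target
Pairs with CG² = 5/7: (1,1/2): +√(5/7)

(1,1/2): +√(5/7)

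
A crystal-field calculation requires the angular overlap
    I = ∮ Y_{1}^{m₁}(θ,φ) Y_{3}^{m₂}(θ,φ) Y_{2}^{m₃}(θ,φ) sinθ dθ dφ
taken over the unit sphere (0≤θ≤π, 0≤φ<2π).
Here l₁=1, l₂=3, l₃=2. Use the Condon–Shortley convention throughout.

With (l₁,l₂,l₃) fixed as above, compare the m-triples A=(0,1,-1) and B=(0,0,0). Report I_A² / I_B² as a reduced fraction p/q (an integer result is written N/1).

l's match ⇒ only the (l;m) 3-j factors differ between A and B.
A: triangle coeff Δ(1,3,2) = 1/105; Σ_t [1,1]: t=1:−1/6 = -1/6; (3j)²=8/105 [(1 3 2; 0 1 -1)], sign=+1
B: triangle coeff Δ(1,3,2) = 1/105; Σ_t [1,1]: t=1:−1/4 = -1/4; (3j)²=3/35 [(1 3 2; 0 0 0)], sign=-1
I_A²/I_B² = (8/105)/(3/35) = 8/9

8/9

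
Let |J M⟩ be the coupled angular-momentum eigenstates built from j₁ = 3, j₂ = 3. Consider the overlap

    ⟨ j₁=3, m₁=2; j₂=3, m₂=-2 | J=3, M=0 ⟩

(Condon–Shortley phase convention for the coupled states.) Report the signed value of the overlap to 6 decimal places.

triangle: 3!*3!*3!/10! = 216/3628800
(j±m)!: 5!*1!*1!*5!*3!*3! = 518400
prefactor² = (2J+1)*Δ*N² = 216
  k=0: +1/(0!*3!*1!*1!*2!*2!) = 1/24
  k=1: −1/(1!*2!*0!*0!*3!*3!) = -1/72
Σ = 1/36  ⇒  CG² = 216*(1/36)² = 1/6
CG = +√(1/6) = +0.408248

+√(1/6) = +0.408248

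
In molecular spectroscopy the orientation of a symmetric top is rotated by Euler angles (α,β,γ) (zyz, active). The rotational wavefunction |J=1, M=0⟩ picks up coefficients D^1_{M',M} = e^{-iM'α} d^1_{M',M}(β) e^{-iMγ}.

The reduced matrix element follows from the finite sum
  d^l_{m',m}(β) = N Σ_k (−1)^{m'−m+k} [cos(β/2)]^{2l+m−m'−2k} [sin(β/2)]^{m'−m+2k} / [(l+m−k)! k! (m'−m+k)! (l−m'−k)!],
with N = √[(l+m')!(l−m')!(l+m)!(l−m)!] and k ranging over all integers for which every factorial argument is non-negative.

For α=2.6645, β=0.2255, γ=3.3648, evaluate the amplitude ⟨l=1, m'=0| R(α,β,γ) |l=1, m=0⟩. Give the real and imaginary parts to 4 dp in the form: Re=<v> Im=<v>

Re=0.9747 Im=0.0000

Split into d^1_{0,0}(β=0.2255) × two z-phases.
With c≡cos(β/2)=0.993650 and s≡sin(β/2)=0.112511, N=[1·1·1·1]^{1/2}=1.000000
The bounds max(0,m−m')=0 and min(l+m,l−m')=1 give 2 terms
  k=0: (−1)^0·1.0000/(1)·0.9937^2·0.1125^0 = +0.987341
  k=1: (−1)^1·1.0000/(1)·0.9937^0·0.1125^2 = -0.012659
d^1_{0,0}(0.2255) = +0.987341 -0.012659 = +0.974682
Attach z-rotation phases: D = e^{-i(0)(2.6645)}·(+0.974682)·e^{-i(0)(3.3648)} = +0.974682+0.000000i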